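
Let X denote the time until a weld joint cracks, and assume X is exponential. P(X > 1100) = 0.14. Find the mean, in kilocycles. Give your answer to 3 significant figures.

559

e^(−λ·1100) = 0.14 ⇒ λ = −ln(0.14)/1100 = 0.00178738.
Mean = 1/λ = 559.48 kilocycles.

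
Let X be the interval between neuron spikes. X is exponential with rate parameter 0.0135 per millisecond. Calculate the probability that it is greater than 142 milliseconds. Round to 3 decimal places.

P(X > 142) = e^(−λ·142) = e^(−1.917) ≈ 0.147.

0.147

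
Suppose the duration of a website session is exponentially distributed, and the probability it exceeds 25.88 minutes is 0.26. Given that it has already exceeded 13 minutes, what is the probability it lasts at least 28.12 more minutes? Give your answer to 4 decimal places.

From e^(−λ·25.88) = 0.26, λ = −ln(0.26)/25.88 = 0.0520508.
Memoryless: P(X > 13+28.12 | X > 13) = P(X > 28.12) = e^(−0.0520508·28.12) ≈ 0.2314.

0.2314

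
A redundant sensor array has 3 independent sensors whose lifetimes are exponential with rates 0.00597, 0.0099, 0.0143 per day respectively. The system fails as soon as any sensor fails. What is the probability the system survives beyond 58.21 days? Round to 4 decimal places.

0.1727

The time to first failure is exponential with rate Σλ = 0.00597 + 0.0099 + 0.0143 = 0.03017.
P(min > 58.21) = e^(−0.03017·58.21) = e^(−1.7562) ≈ 0.1727.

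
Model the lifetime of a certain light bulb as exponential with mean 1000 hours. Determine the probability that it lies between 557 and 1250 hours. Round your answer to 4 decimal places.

0.2864

The rate is λ = 1/1000 = 0.001 per hour.
P(557 < X < 1250) = e^(−λ·557) − e^(−λ·1250) = 0.57293 − 0.28650 ≈ 0.2864.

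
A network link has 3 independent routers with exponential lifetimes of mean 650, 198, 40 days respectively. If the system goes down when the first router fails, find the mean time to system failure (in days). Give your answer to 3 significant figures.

31.7

The first failure time is exponential with rate Σλ_i = 1/650 + 1/198 + 1/40 = 0.031589 per day.
E[min] = 1/Σλ = 1/0.031589 = 31.6566 days.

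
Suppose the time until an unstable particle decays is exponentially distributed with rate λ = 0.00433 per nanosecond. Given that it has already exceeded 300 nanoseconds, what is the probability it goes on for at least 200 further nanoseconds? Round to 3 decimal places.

The exponential is memoryless, so the remaining time is again Exp(λ): the condition X > 300 is irrelevant.
P(X > 200) = e^(−0.866) ≈ 0.421.

0.421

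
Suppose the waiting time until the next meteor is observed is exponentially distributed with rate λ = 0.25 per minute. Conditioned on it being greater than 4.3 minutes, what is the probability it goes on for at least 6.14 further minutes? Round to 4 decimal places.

0.2155

P(X > s+t | X > s) = e^(−λ(s+t))/e^(−λs) = e^(−λt), independent of s = 4.3.
P(X > 6.14) = e^(−1.535) ≈ 0.2155.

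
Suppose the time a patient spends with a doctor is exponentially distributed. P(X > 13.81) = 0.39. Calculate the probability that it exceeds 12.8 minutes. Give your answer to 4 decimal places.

0.4178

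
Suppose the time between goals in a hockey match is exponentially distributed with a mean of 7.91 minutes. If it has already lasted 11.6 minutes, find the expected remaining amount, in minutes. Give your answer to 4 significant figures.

The rate is λ = 1/7.91 = 0.126422 per minute.
By memorylessness, the remaining amount past any threshold is again Exp(λ) with mean 1/λ = 7.91 minutes.

7.910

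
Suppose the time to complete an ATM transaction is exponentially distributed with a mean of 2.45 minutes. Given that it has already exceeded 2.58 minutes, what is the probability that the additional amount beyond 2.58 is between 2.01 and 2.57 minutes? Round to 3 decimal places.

The rate is λ = 1/2.45 = 0.408163 per minute.
Memoryless: the residual past 2.58 is again Exp(λ).
P(2.01 < residual < 2.57) = e^(−λ·2.01) − e^(−λ·2.57) = 0.44025 − 0.35030 ≈ 0.090.

0.090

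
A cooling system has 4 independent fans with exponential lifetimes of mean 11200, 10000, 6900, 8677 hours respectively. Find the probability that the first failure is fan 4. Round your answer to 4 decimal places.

Rates: λ_i = 1/mean_i → 0.0000892857, 0.0001, 0.000144928, 0.000115247; Σλ = 0.00044946.
P(fan 4 first) = λ_4/Σλ = 0.000115247/0.00044946 ≈ 0.2564.

0.2564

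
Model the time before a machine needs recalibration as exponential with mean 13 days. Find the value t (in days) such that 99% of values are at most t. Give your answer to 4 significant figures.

The rate is λ = 1/13 = 0.0769231 per day.
Set 1 − e^(−λt) = 0.99, so t = −ln(0.01)/λ = 4.6052/0.0769231 ≈ 59.8672 days.

59.87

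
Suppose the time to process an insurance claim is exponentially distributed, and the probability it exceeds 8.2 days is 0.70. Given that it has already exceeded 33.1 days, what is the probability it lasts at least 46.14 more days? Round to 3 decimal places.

0.134

From e^(−λ·8.2) = 0.70, λ = −ln(0.70)/8.2 = 0.0434969.
Memoryless: P(X > 33.1+46.14 | X > 33.1) = P(X > 46.14) = e^(−0.0434969·46.14) ≈ 0.134.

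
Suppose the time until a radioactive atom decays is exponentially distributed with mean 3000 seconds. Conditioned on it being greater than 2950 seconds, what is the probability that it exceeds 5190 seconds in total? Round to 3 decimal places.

The rate is λ = 1/3000 = 0.000333333 per second.
By the memoryless property, P(X > 2950+2240 | X > 2950) = P(X > 2240).
P(X > 2240) = e^(−0.74667) ≈ 0.474.

0.474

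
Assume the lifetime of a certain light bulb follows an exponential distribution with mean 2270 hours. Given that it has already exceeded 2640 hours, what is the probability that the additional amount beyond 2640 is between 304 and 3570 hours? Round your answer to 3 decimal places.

0.667

The rate is λ = 1/2270 = 0.000440529 per hour.
Memoryless: the residual past 2640 is again Exp(λ).
P(304 < residual < 3570) = e^(−λ·304) − e^(−λ·3570) = 0.87466 − 0.20749 ≈ 0.667.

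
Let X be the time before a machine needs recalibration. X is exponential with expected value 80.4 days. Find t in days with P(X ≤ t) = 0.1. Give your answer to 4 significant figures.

8.471

The rate is λ = 1/80.4 = 0.0124378 per day.
Set 1 − e^(−λt) = 0.1, so t = −ln(0.9)/λ = 0.10536/0.0124378 ≈ 8.47099 days.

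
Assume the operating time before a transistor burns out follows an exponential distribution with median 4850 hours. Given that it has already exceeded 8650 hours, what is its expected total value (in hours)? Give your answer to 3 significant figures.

15600

For an exponential, median = ln(2)/λ, so λ = ln 2 / 4850 = 0.000142917 per hour.
By memorylessness, E[X | X > 8650] = 8650 + 1/λ = 8650 + 6997.07 = 15647.1 hours.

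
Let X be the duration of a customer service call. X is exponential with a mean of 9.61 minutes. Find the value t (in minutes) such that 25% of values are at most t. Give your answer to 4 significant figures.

The rate is λ = 1/9.61 = 0.104058 per minute.
Set 1 − e^(−λt) = 0.25, so t = −ln(0.75)/λ = 0.28768/0.104058 ≈ 2.76462 minutes.

2.765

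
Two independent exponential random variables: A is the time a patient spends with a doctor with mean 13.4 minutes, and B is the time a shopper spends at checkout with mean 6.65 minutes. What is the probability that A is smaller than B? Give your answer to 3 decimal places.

λ_1 = 1/13.4 = 0.0746269, λ_2 = 1/6.65 = 0.150376.
For independent exponentials, P(A < B) = λ_1/(λ_1+λ_2) = 0.0746269/0.225003 ≈ 0.332.

0.332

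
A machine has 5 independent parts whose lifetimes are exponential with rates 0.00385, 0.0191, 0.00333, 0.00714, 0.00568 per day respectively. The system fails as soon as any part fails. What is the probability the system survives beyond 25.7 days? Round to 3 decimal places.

0.366

The time to first failure is exponential with rate Σλ = 0.00385 + 0.0191 + 0.00333 + 0.00714 + 0.00568 = 0.0391.
P(min > 25.7) = e^(−0.0391·25.7) = e^(−1.0049) ≈ 0.366.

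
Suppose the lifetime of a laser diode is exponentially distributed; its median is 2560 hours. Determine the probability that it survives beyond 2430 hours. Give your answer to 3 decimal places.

For an exponential, median = ln(2)/λ, so λ = ln 2 / 2560 = 0.000270761 per hour.
P(X > 2430) = e^(−λ·2430) = e^(−0.65795) ≈ 0.518.

0.518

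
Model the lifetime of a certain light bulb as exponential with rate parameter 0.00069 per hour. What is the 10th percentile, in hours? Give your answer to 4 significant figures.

152.7

Set 1 − e^(−λt) = 0.1, so t = −ln(0.9)/λ = 0.10536/0.00069 ≈ 152.696 hours.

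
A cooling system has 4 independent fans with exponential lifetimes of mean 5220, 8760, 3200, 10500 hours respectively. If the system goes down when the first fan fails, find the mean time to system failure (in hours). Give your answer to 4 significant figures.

1402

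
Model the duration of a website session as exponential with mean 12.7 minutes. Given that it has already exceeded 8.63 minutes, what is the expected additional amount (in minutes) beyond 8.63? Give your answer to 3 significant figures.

12.7

The rate is λ = 1/12.7 = 0.0787402 per minute.
By memorylessness, the remaining amount past any threshold is again Exp(λ) with mean 1/λ = 12.7 minutes.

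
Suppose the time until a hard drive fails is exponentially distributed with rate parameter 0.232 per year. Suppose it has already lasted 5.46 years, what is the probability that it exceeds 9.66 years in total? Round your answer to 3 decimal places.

0.377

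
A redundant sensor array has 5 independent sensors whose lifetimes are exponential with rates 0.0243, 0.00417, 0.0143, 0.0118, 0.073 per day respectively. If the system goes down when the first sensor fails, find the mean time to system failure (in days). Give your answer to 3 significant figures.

7.84

The time to first failure is exponential with rate Σλ = 0.0243 + 0.00417 + 0.0143 + 0.0118 + 0.073 = 0.12757.
E[min] = 1/Σλ = 1/0.12757 = 7.83883 days.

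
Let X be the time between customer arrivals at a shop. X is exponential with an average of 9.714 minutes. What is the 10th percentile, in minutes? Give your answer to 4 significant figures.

1.023

The rate is λ = 1/9.714 = 0.102944 per minute.
Set 1 − e^(−λt) = 0.1, so t = −ln(0.9)/λ = 0.10536/0.102944 ≈ 1.02347 minutes.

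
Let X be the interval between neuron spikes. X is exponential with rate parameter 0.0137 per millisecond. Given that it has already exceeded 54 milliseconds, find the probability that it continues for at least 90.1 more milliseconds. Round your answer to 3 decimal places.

By the memoryless property, P(X > 54+90.1 | X > 54) = P(X > 90.1).
P(X > 90.1) = e^(−1.2344) ≈ 0.291.

0.291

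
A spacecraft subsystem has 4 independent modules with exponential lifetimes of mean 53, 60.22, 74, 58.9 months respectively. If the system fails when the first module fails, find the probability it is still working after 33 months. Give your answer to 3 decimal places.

The first failure time is exponential with rate Σλ_i = 1/53 + 1/60.22 + 1/74 + 1/58.9 = 0.0659651 per month.
P(min > 33) = e^(−0.0659651·33) = e^(−2.1768) ≈ 0.113.

0.113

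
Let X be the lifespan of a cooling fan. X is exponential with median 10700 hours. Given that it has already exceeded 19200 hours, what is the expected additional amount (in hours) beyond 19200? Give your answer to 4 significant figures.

For an exponential, median = ln(2)/λ, so λ = ln 2 / 10700 = 0.0000647801 per hour.
By memorylessness, the remaining amount past any threshold is again Exp(λ) with mean 1/λ = 15436.8 hours.

15440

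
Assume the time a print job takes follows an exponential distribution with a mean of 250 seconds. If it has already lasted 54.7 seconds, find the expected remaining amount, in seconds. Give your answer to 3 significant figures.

250

The rate is λ = 1/250 = 0.004 per second.
By memorylessness, the remaining amount past any threshold is again Exp(λ) with mean 1/λ = 250 seconds.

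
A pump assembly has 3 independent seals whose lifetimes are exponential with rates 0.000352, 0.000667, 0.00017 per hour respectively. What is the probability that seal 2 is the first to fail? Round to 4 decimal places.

The time to first failure is exponential with rate Σλ = 0.000352 + 0.000667 + 0.00017 = 0.001189.
P(seal 2 first) = λ_2/Σλ = 0.000667/0.001189 ≈ 0.5610.

0.5610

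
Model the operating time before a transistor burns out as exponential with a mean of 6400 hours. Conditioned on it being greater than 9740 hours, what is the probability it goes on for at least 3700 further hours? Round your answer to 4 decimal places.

0.5609

The rate is λ = 1/6400 = 0.00015625 per hour.
By the memoryless property, P(X > 9740+3700 | X > 9740) = P(X > 3700).
P(X > 3700) = e^(−0.57812) ≈ 0.5609.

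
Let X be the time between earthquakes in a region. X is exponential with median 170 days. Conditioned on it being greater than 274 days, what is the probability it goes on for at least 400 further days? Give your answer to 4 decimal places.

For an exponential, median = ln(2)/λ, so λ = ln 2 / 170 = 0.00407734 per day.
P(X > s+t | X > s) = e^(−λ(s+t))/e^(−λs) = e^(−λt), independent of s = 274.
P(X > 400) = e^(−1.6309) ≈ 0.1957.

0.1957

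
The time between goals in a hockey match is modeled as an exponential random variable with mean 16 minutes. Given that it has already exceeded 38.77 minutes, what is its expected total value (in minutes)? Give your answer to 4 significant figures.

54.77

The rate is λ = 1/16 = 0.0625 per minute.
By memorylessness, E[X | X > 38.77] = 38.77 + 1/λ = 38.77 + 16 = 54.77 minutes.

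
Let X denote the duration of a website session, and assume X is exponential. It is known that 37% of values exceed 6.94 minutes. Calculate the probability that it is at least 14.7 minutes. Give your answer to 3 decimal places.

0.122

e^(−λ·6.94) = 0.37 ⇒ λ = −ln(0.37)/6.94 = 0.143264.
P(X > 14.7) = e^(−0.143264·14.7) = e^(−2.106) ≈ 0.122.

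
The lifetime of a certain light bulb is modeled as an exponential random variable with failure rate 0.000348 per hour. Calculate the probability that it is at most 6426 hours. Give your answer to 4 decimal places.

0.8931

P(X ≤ 6426) = 1 − e^(−λ·6426) = 1 − e^(−2.2362) ≈ 0.8931.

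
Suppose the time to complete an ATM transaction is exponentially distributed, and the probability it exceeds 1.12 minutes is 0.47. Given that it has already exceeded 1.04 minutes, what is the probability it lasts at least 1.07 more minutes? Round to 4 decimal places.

From e^(−λ·1.12) = 0.47, λ = −ln(0.47)/1.12 = 0.674127.
Memoryless: P(X > 1.04+1.07 | X > 1.04) = P(X > 1.07) = e^(−0.674127·1.07) ≈ 0.4861.

0.4861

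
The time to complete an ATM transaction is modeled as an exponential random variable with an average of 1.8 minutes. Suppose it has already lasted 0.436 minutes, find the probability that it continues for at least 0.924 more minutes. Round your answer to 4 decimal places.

0.5985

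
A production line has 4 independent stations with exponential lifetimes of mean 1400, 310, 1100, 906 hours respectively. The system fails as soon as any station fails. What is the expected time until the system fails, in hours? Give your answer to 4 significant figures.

The first failure time is exponential with rate Σλ_i = 1/1400 + 1/310 + 1/1100 + 1/906 = 0.00595294 per hour.
E[min] = 1/Σλ = 1/0.00595294 = 167.984 hours.

168.0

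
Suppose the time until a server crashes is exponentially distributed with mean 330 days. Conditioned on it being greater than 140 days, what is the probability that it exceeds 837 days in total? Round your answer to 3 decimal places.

0.121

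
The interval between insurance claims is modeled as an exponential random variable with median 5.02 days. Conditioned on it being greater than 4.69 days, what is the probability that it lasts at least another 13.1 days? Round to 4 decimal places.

For an exponential, median = ln(2)/λ, so λ = ln 2 / 5.02 = 0.138077 per day.
The exponential is memoryless, so the remaining time is again Exp(λ): the condition X > 4.69 is irrelevant.
P(X > 13.1) = e^(−1.8088) ≈ 0.1638.

0.1638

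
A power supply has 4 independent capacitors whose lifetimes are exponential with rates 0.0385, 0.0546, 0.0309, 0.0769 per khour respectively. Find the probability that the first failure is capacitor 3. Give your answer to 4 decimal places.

0.1538

The time to first failure is exponential with rate Σλ = 0.0385 + 0.0546 + 0.0309 + 0.0769 = 0.2009.
P(capacitor 3 first) = λ_3/Σλ = 0.0309/0.2009 ≈ 0.1538.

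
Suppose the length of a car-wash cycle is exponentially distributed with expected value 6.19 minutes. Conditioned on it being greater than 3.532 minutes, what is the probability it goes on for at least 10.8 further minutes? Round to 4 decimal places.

0.1747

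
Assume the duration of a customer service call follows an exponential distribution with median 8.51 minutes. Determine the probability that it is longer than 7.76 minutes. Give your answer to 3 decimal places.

For an exponential, median = ln(2)/λ, so λ = ln 2 / 8.51 = 0.0814509 per minute.
P(X > 7.76) = e^(−λ·7.76) = e^(−0.63206) ≈ 0.531.

0.531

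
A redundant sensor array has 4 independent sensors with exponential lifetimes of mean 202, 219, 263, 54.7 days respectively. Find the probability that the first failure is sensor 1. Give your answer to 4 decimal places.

Rates: λ_i = 1/mean_i → 0.0049505, 0.00456621, 0.00380228, 0.0182815; Σλ = 0.0316005.
P(sensor 1 first) = λ_1/Σλ = 0.0049505/0.0316005 ≈ 0.1567.

0.1567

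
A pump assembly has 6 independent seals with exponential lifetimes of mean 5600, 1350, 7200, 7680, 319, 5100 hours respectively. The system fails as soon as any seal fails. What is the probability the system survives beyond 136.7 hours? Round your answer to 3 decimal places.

The first failure time is exponential with rate Σλ_i = 1/5600 + 1/1350 + 1/7200 + 1/7680 + 1/319 + 1/5100 = 0.00451928 per hour.
P(min > 136.7) = e^(−0.00451928·136.7) = e^(−0.61779) ≈ 0.539.

0.539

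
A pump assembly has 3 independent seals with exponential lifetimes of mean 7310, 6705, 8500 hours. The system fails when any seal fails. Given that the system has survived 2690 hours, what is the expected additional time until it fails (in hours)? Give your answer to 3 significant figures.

First-failure rate Σλ = 1/7310 + 1/6705 + 1/8500 = 0.000403588.
By memorylessness the expected residual is 1/Σλ = 2477.77 hours, regardless of the 2690 already elapsed.

2480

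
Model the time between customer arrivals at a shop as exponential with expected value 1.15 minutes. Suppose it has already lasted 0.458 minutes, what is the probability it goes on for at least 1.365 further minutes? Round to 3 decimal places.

0.305

The rate is λ = 1/1.15 = 0.869565 per minute.
P(X > s+t | X > s) = e^(−λ(s+t))/e^(−λs) = e^(−λt), independent of s = 0.458.
P(X > 1.365) = e^(−1.187) ≈ 0.305.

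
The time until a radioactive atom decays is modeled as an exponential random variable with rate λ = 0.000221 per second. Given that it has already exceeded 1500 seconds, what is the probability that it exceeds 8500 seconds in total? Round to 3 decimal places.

By the memoryless property, P(X > 1500+7000 | X > 1500) = P(X > 7000).
P(X > 7000) = e^(−1.547) ≈ 0.213.

0.213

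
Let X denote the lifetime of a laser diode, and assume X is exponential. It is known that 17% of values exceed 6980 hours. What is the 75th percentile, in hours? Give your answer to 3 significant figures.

5460

e^(−λ·6980) = 0.17 ⇒ λ = −ln(0.17)/6980 = 0.000253862.
75th percentile: 1 − e^(−λt) = 0.75, t = −ln(0.25)/λ = 5460.82 hours.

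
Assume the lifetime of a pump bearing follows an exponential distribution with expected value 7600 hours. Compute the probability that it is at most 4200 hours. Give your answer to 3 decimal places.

0.425

The rate is λ = 1/7600 = 0.000131579 per hour.
P(X ≤ 4200) = 1 − e^(−λ·4200) = 1 − e^(−0.55263) ≈ 0.425.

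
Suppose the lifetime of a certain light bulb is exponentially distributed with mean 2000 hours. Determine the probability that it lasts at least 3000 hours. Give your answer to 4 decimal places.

The rate is λ = 1/2000 = 0.0005 per hour.
P(X > 3000) = e^(−λ·3000) = e^(−1.5) ≈ 0.2231.

0.2231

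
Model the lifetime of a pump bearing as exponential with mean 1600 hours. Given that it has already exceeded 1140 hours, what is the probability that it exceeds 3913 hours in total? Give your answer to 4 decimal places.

The rate is λ = 1/1600 = 0.000625 per hour.
P(X > s+t | X > s) = e^(−λ(s+t))/e^(−λs) = e^(−λt), independent of s = 1140.
P(X > 2773) = e^(−1.7331) ≈ 0.1767.

0.1767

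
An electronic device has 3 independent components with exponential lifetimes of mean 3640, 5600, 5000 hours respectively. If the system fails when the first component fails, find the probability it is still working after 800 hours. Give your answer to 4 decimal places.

0.5930

The first failure time is exponential with rate Σλ_i = 1/3640 + 1/5600 + 1/5000 = 0.000653297 per hour.
P(min > 800) = e^(−0.000653297·800) = e^(−0.52264) ≈ 0.5930.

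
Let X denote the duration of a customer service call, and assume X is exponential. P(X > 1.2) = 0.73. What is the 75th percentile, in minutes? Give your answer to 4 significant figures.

e^(−λ·1.2) = 0.73 ⇒ λ = −ln(0.73)/1.2 = 0.262259.
75th percentile: 1 − e^(−λt) = 0.75, t = −ln(0.25)/λ = 5.28598 minutes.

5.286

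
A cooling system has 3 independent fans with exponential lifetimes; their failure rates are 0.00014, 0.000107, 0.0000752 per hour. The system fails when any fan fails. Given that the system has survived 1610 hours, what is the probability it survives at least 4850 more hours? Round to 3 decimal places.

Time to first failure ~ Exp(Σλ) with Σλ = 0.0003222.
By memorylessness, P(T > 1610+4850 | T > 1610) = P(T > 4850) = e^(−0.0003222·4850) ≈ 0.210.

0.210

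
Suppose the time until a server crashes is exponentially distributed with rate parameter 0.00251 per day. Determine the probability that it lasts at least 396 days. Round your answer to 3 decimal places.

0.370

P(X > 396) = e^(−λ·396) = e^(−0.99396) ≈ 0.370.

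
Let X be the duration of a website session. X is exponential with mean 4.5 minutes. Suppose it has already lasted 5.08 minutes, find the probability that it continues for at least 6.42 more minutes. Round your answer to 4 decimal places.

0.2401

The rate is λ = 1/4.5 = 0.222222 per minute.
P(X > s+t | X > s) = e^(−λ(s+t))/e^(−λs) = e^(−λt), independent of s = 5.08.
P(X > 6.42) = e^(−1.4267) ≈ 0.2401.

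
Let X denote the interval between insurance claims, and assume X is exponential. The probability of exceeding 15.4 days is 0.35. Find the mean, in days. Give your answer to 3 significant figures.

e^(−λ·15.4) = 0.35 ⇒ λ = −ln(0.35)/15.4 = 0.0681703.
Mean = 1/λ = 14.6692 days.

14.7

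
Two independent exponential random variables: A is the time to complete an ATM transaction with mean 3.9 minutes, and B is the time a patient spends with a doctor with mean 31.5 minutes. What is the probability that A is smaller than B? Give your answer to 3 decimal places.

0.890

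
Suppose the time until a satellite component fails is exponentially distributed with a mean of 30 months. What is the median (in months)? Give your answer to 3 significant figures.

20.8

The rate is λ = 1/30 = 0.0333333 per month.
Set 1 − e^(−λt) = 0.5, so t = −ln(0.5)/λ = 0.69315/0.0333333 ≈ 20.7944 months.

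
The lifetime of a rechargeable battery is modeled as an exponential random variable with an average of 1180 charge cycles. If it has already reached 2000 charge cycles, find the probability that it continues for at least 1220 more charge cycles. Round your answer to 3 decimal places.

The rate is λ = 1/1180 = 0.000847458 per charge cycle.
The exponential is memoryless, so the remaining time is again Exp(λ): the condition X > 2000 is irrelevant.
P(X > 1220) = e^(−1.0339) ≈ 0.356.

0.356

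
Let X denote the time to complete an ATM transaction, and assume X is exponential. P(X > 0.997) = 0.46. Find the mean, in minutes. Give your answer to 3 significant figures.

e^(−λ·0.997) = 0.46 ⇒ λ = −ln(0.46)/0.997 = 0.778865.
Mean = 1/λ = 1.28392 minutes.

1.28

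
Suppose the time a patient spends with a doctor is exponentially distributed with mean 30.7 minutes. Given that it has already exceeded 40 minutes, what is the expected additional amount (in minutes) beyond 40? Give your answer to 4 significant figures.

30.70

The rate is λ = 1/30.7 = 0.0325733 per minute.
By memorylessness, the remaining amount past any threshold is again Exp(λ) with mean 1/λ = 30.7 minutes.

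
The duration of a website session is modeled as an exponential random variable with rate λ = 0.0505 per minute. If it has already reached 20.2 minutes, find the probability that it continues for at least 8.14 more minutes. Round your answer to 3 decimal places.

0.663

The exponential is memoryless, so the remaining time is again Exp(λ): the condition X > 20.2 is irrelevant.
P(X > 8.14) = e^(−0.41107) ≈ 0.663.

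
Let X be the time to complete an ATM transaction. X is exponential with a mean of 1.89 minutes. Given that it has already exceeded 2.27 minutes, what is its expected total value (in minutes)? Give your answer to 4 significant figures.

The rate is λ = 1/1.89 = 0.529101 per minute.
By memorylessness, E[X | X > 2.27] = 2.27 + 1/λ = 2.27 + 1.89 = 4.16 minutes.

4.160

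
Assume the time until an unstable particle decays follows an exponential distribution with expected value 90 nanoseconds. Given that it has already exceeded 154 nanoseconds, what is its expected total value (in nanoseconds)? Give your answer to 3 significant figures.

The rate is λ = 1/90 = 0.0111111 per nanosecond.
By memorylessness, E[X | X > 154] = 154 + 1/λ = 154 + 90 = 244 nanoseconds.

244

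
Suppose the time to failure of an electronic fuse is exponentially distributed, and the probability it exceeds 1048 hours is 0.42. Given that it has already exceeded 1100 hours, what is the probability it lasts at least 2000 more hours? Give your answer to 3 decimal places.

From e^(−λ·1048) = 0.42, λ = −ln(0.42)/1048 = 0.000827768.
Memoryless: P(X > 1100+2000 | X > 1100) = P(X > 2000) = e^(−0.000827768·2000) ≈ 0.191.

0.191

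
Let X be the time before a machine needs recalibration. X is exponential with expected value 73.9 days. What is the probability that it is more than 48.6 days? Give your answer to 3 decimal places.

The rate is λ = 1/73.9 = 0.0135318 per day.
P(X > 48.6) = e^(−λ·48.6) = e^(−0.65765) ≈ 0.518.

0.518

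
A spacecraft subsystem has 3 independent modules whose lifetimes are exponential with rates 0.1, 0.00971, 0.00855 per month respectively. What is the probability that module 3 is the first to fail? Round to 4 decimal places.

0.0723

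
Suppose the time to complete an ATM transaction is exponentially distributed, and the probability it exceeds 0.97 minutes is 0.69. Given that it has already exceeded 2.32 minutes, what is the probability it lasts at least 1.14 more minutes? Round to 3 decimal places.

From e^(−λ·0.97) = 0.69, λ = −ln(0.69)/0.97 = 0.38254.
Memoryless: P(X > 2.32+1.14 | X > 2.32) = P(X > 1.14) = e^(−0.38254·1.14) ≈ 0.647.

0.647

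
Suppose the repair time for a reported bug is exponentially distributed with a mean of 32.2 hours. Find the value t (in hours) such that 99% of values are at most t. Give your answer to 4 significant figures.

The rate is λ = 1/32.2 = 0.0310559 per hour.
Set 1 − e^(−λt) = 0.99, so t = −ln(0.01)/λ = 4.6052/0.0310559 ≈ 148.286 hours.

148.3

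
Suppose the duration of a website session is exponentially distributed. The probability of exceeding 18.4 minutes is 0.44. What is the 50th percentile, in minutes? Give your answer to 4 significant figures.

15.53

e^(−λ·18.4) = 0.44 ⇒ λ = −ln(0.44)/18.4 = 0.0446185.
50th percentile: 1 − e^(−λt) = 0.5, t = −ln(0.5)/λ = 15.535 minutes.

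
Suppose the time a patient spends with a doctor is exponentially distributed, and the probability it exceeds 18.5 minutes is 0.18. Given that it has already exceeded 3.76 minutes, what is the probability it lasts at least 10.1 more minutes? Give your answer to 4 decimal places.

0.3921

From e^(−λ·18.5) = 0.18, λ = −ln(0.18)/18.5 = 0.0926918.
Memoryless: P(X > 3.76+10.1 | X > 3.76) = P(X > 10.1) = e^(−0.0926918·10.1) ≈ 0.3921.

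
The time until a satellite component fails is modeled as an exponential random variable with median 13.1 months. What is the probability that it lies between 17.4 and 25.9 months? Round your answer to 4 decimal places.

For an exponential, median = ln(2)/λ, so λ = ln 2 / 13.1 = 0.052912 per month.
P(17.4 < X < 25.9) = e^(−λ·17.4) − e^(−λ·25.9) = 0.39825 − 0.25400 ≈ 0.1443.

0.1443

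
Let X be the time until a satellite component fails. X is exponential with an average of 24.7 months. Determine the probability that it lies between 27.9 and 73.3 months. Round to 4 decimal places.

The rate is λ = 1/24.7 = 0.0404858 per month.
P(27.9 < X < 73.3) = e^(−λ·27.9) − e^(−λ·73.3) = 0.32318 − 0.05143 ≈ 0.2718.

0.2718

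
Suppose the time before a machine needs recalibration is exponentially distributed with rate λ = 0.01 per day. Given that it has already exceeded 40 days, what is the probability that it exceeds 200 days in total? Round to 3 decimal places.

0.202

The exponential is memoryless, so the remaining time is again Exp(λ): the condition X > 40 is irrelevant.
P(X > 160) = e^(−1.6) ≈ 0.202.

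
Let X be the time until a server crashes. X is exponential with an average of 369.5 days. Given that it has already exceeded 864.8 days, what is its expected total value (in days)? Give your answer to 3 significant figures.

1230

The rate is λ = 1/369.5 = 0.00270636 per day.
By memorylessness, E[X | X > 864.8] = 864.8 + 1/λ = 864.8 + 369.5 = 1234.3 days.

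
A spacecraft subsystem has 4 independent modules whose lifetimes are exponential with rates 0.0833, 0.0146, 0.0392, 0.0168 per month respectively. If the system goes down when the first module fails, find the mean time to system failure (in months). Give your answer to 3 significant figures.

6.50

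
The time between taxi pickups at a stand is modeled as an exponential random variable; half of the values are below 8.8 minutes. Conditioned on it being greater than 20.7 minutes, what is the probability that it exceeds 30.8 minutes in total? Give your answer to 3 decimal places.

0.451

For an exponential, median = ln(2)/λ, so λ = ln 2 / 8.8 = 0.0787667 per minute.
The exponential is memoryless, so the remaining time is again Exp(λ): the condition X > 20.7 is irrelevant.
P(X > 10.1) = e^(−0.79554) ≈ 0.451.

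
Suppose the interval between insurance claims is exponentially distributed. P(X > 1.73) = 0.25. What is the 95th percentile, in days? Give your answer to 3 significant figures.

3.74

e^(−λ·1.73) = 0.25 ⇒ λ = −ln(0.25)/1.73 = 0.801326.
95th percentile: 1 − e^(−λt) = 0.95, t = −ln(0.05)/λ = 3.73847 days.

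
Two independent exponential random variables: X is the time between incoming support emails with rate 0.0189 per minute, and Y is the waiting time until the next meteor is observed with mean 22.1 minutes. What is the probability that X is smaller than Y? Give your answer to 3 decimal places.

λ_1 = 0.0189, λ_2 = 1/22.1 = 0.0452489.
For independent exponentials, P(X < Y) = λ_1/(λ_1+λ_2) = 0.0189/0.0641489 ≈ 0.295.

0.295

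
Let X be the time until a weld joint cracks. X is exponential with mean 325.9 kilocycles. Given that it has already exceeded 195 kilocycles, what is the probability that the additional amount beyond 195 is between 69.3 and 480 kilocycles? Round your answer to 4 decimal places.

The rate is λ = 1/325.9 = 0.00306843 per kilocycle.
Memoryless: the residual past 195 is again Exp(λ).
P(69.3 < residual < 480) = e^(−λ·69.3) − e^(−λ·480) = 0.80845 − 0.22927 ≈ 0.5792.

0.5792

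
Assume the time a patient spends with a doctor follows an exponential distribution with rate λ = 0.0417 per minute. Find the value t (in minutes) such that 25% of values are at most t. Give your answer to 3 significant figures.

Set 1 − e^(−λt) = 0.25, so t = −ln(0.75)/λ = 0.28768/0.0417 ≈ 6.89885 minutes.

6.90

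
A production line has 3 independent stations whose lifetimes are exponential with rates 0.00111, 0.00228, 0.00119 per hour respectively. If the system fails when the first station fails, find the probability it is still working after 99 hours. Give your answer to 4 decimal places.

0.6355

The time to first failure is exponential with rate Σλ = 0.00111 + 0.00228 + 0.00119 = 0.00458.
P(min > 99) = e^(−0.00458·99) = e^(−0.45342) ≈ 0.6355.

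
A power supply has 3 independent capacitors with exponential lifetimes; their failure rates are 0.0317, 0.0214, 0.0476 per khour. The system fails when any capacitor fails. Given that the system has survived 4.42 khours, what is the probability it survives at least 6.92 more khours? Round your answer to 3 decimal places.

0.498

Time to first failure ~ Exp(Σλ) with Σλ = 0.1007.
By memorylessness, P(T > 4.42+6.92 | T > 4.42) = P(T > 6.92) = e^(−0.1007·6.92) ≈ 0.498.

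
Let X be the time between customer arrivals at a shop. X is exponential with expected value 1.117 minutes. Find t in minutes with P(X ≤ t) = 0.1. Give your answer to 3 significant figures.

The rate is λ = 1/1.117 = 0.895255 per minute.
Set 1 − e^(−λt) = 0.1, so t = −ln(0.9)/λ = 0.10536/0.895255 ≈ 0.117688 minutes.

0.118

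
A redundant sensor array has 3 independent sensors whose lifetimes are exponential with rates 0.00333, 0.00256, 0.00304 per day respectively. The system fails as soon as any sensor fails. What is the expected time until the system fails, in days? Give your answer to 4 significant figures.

The time to first failure is exponential with rate Σλ = 0.00333 + 0.00256 + 0.00304 = 0.00893.
E[min] = 1/Σλ = 1/0.00893 = 111.982 days.

112.0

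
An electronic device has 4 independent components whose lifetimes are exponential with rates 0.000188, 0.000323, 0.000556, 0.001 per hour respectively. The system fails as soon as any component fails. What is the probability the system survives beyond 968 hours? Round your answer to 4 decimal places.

0.1352

The time to first failure is exponential with rate Σλ = 0.000188 + 0.000323 + 0.000556 + 0.001 = 0.002067.
P(min > 968) = e^(−0.002067·968) = e^(−2.0009) ≈ 0.1352.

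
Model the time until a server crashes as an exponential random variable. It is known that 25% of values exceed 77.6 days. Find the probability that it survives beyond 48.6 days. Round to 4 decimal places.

0.4197

e^(−λ·77.6) = 0.25 ⇒ λ = −ln(0.25)/77.6 = 0.0178646.
P(X > 48.6) = e^(−0.0178646·48.6) = e^(−0.86822) ≈ 0.4197.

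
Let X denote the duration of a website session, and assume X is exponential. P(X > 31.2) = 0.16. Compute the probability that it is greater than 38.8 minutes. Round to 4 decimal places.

0.1024

e^(−λ·31.2) = 0.16 ⇒ λ = −ln(0.16)/31.2 = 0.0587366.
P(X > 38.8) = e^(−0.0587366·38.8) = e^(−2.279) ≈ 0.1024.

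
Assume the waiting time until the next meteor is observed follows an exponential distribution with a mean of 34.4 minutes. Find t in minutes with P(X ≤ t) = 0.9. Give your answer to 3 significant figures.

79.2

The rate is λ = 1/34.4 = 0.0290698 per minute.
Set 1 − e^(−λt) = 0.9, so t = −ln(0.1)/λ = 2.3026/0.0290698 ≈ 79.2089 minutes.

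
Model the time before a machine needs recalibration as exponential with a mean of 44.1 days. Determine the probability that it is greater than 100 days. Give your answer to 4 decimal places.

The rate is λ = 1/44.1 = 0.0226757 per day.
P(X > 100) = e^(−λ·100) = e^(−2.2676) ≈ 0.1036.

0.1036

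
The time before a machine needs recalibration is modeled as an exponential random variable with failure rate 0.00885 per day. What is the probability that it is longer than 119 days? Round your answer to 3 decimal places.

0.349

P(X > 119) = e^(−λ·119) = e^(−1.0532) ≈ 0.349.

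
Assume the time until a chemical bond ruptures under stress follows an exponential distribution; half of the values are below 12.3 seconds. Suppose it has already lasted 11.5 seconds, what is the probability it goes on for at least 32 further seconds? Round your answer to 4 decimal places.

0.1648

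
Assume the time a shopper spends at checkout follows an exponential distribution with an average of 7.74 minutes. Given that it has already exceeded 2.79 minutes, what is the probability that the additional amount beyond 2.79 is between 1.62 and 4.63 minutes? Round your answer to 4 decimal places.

The rate is λ = 1/7.74 = 0.129199 per minute.
Memoryless: the residual past 2.79 is again Exp(λ).
P(1.62 < residual < 4.63) = e^(−λ·1.62) − e^(−λ·4.63) = 0.81115 − 0.54981 ≈ 0.2613.

0.2613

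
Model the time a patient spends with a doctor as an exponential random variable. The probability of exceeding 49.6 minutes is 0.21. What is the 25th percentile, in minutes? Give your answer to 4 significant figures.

e^(−λ·49.6) = 0.21 ⇒ λ = −ln(0.21)/49.6 = 0.0314647.
25th percentile: 1 − e^(−λt) = 0.25, t = −ln(0.75)/λ = 9.14302 minutes.

9.143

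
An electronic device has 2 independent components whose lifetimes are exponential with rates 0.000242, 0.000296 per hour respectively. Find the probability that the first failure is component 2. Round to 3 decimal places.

The time to first failure is exponential with rate Σλ = 0.000242 + 0.000296 = 0.000538.
P(component 2 first) = λ_2/Σλ = 0.000296/0.000538 ≈ 0.550.

0.550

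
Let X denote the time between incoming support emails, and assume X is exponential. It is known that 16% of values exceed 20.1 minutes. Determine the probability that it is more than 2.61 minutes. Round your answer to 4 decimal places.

0.7882

e^(−λ·20.1) = 0.16 ⇒ λ = −ln(0.16)/20.1 = 0.0911732.
P(X > 2.61) = e^(−0.0911732·2.61) = e^(−0.23796) ≈ 0.7882.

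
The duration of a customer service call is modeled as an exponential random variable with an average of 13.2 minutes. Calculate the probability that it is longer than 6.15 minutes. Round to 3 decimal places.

The rate is λ = 1/13.2 = 0.0757576 per minute.
P(X > 6.15) = e^(−λ·6.15) = e^(−0.46591) ≈ 0.628.

0.628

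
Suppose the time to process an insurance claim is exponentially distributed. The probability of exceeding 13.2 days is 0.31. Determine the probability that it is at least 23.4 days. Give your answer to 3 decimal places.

0.125

e^(−λ·13.2) = 0.31 ⇒ λ = −ln(0.31)/13.2 = 0.088726.
P(X > 23.4) = e^(−0.088726·23.4) = e^(−2.0762) ≈ 0.125.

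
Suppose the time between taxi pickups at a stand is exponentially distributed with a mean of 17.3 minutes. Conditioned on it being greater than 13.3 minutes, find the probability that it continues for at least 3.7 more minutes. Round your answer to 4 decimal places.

0.8075

The rate is λ = 1/17.3 = 0.0578035 per minute.
P(X > s+t | X > s) = e^(−λ(s+t))/e^(−λs) = e^(−λt), independent of s = 13.3.
P(X > 3.7) = e^(−0.21387) ≈ 0.8075.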